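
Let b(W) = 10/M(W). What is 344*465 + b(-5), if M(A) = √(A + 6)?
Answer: 159970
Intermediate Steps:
M(A) = √(6 + A)
b(W) = 10/√(6 + W) (b(W) = 10/(√(6 + W)) = 10/√(6 + W))
344*465 + b(-5) = 344*465 + 10/√(6 - 5) = 159960 + 10/√1 = 159960 + 10*1 = 159960 + 10 = 159970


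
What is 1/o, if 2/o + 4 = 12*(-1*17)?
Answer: -104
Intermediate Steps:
o = -1/104 (o = 2/(-4 + 12*(-1*17)) = 2/(-4 + 12*(-17)) = 2/(-4 - 204) = 2/(-208) = 2*(-1/208) = -1/104 ≈ -0.0096154)
1/o = 1/(-1/104) = -104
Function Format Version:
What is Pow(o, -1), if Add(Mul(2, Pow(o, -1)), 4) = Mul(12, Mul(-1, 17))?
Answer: -104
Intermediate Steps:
o = Rational(-1, 104) (o = Mul(2, Pow(Add(-4, Mul(12, Mul(-1, 17))), -1)) = Mul(2, Pow(Add(-4, Mul(12, -17)), -1)) = Mul(2, Pow(Add(-4, -204), -1)) = Mul(2, Pow(-208, -1)) = Mul(2, Rational(-1, 208)) = Rational(-1, 104) ≈ -0.0096154)
Pow(o, -1) = Pow(Rational(-1, 104), -1) = -104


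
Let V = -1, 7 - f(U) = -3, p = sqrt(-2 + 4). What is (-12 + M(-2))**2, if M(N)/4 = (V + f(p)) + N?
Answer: 256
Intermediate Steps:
p = sqrt(2) ≈ 1.4142
f(U) = 10 (f(U) = 7 - 1*(-3) = 7 + 3 = 10)
M(N) = 36 + 4*N (M(N) = 4*((-1 + 10) + N) = 4*(9 + N) = 36 + 4*N)
(-12 + M(-2))**2 = (-12 + (36 + 4*(-2)))**2 = (-12 + (36 - 8))**2 = (-12 + 28)**2 = 16**2 = 256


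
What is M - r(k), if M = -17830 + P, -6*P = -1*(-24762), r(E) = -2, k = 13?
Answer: -21955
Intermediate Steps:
P = -4127 (P = -(-1)*(-24762)/6 = -⅙*24762 = -4127)
M = -21957 (M = -17830 - 4127 = -21957)
M - r(k) = -21957 - 1*(-2) = -21957 + 2 = -21955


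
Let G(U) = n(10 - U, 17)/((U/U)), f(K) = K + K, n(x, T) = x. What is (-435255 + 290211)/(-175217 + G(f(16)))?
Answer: 16116/19471 ≈ 0.82769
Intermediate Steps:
f(K) = 2*K
G(U) = 10 - U (G(U) = (10 - U)/((U/U)) = (10 - U)/1 = (10 - U)*1 = 10 - U)
(-435255 + 290211)/(-175217 + G(f(16))) = (-435255 + 290211)/(-175217 + (10 - 2*16)) = -145044/(-175217 + (10 - 1*32)) = -145044/(-175217 + (10 - 32)) = -145044/(-175217 - 22) = -145044/(-175239) = -145044*(-1/175239) = 16116/19471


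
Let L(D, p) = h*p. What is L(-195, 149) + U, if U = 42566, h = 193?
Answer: 71323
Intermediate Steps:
L(D, p) = 193*p
L(-195, 149) + U = 193*149 + 42566 = 28757 + 42566 = 71323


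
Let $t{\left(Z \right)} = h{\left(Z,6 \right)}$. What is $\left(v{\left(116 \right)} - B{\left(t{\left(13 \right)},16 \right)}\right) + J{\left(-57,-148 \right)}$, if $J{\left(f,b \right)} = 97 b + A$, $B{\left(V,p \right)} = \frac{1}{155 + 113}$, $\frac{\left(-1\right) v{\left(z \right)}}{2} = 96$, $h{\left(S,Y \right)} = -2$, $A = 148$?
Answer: $- \frac{3859201}{268} \approx -14400.0$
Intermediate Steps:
$v{\left(z \right)} = -192$ ($v{\left(z \right)} = \left(-2\right) 96 = -192$)
$t{\left(Z \right)} = -2$
$B{\left(V,p \right)} = \frac{1}{268}$
$J{\left(f,b \right)} = 148 + 97 b$ ($J{\left(f,b \right)} = 97 b + 148 = 148 + 97 b$)
$\left(v{\left(116 \right)} - B{\left(t{\left(13 \right)},16 \right)}\right) + J{\left(-57,-148 \right)} = \left(-192 - \frac{1}{268}\right) + \left(148 + 97 \left(-148\right)\right) = \left(-192 - \frac{1}{268}\right) + \left(148 - 14356\right) = - \frac{51457}{268} - 14208 = - \frac{3859201}{268}$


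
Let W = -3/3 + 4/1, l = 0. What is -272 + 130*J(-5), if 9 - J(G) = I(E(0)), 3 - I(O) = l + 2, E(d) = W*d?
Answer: 768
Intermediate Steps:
W = 3 (W = -3*⅓ + 4*1 = -1 + 4 = 3)
E(d) = 3*d
I(O) = 1 (I(O) = 3 - (0 + 2) = 3 - 1*2 = 3 - 2 = 1)
J(G) = 8 (J(G) = 9 - 1*1 = 9 - 1 = 8)
-272 + 130*J(-5) = -272 + 130*8 = -272 + 1040 = 768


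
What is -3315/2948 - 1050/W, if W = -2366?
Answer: -339135/498212 ≈ -0.68070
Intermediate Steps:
-3315/2948 - 1050/W = -3315/2948 - 1050/(-2366) = -3315*1/2948 - 1050*(-1/2366) = -3315/2948 + 75/169 = -339135/498212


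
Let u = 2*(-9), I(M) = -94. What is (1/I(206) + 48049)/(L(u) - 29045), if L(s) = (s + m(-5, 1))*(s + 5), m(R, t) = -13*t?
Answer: -4516605/2692348 ≈ -1.6776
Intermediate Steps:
u = -18
L(s) = (-13 + s)*(5 + s) (L(s) = (s - 13*1)*(s + 5) = (s - 13)*(5 + s) = (-13 + s)*(5 + s))
(1/I(206) + 48049)/(L(u) - 29045) = (1/(-94) + 48049)/((-65 + (-18)² - 8*(-18)) - 29045) = (-1/94 + 48049)/((-65 + 324 + 144) - 29045) = 4516605/(94*(403 - 29045)) = (4516605/94)/(-28642) = (4516605/94)*(-1/28642) = -4516605/2692348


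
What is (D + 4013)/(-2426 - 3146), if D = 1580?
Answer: -799/796 ≈ -1.0038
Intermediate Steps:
(D + 4013)/(-2426 - 3146) = (1580 + 4013)/(-2426 - 3146) = 5593/(-5572) = 5593*(-1/5572) = -799/796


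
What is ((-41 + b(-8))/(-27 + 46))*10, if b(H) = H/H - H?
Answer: -320/19 ≈ -16.842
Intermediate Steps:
b(H) = 1 - H
((-41 + b(-8))/(-27 + 46))*10 = ((-41 + (1 - 1*(-8)))/(-27 + 46))*10 = ((-41 + (1 + 8))/19)*10 = ((-41 + 9)*(1/19))*10 = -32*1/19*10 = -32/19*10 = -320/19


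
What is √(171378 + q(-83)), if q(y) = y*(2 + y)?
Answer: 3*√19789 ≈ 422.02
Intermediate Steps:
√(171378 + q(-83)) = √(171378 - 83*(2 - 83)) = √(171378 - 83*(-81)) = √(171378 + 6723) = √178101 = 3*√19789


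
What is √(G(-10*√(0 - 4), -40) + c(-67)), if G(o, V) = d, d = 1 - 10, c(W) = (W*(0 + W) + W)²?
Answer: 15*√86907 ≈ 4422.0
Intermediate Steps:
c(W) = (W + W²)² (c(W) = (W*W + W)² = (W² + W)² = (W + W²)²)
d = -9
G(o, V) = -9
√(G(-10*√(0 - 4), -40) + c(-67)) = √(-9 + (-67)²*(1 - 67)²) = √(-9 + 4489*(-66)²) = √(-9 + 4489*4356) = √(-9 + 19554084) = √19554075 = 15*√86907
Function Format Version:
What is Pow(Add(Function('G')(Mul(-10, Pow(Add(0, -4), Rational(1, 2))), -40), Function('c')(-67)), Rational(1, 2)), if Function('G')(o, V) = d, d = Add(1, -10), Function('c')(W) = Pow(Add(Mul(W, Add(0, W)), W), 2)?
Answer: Mul(15, Pow(86907, Rational(1, 2))) ≈ 4422.0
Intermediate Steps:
Function('c')(W) = Pow(Add(W, Pow(W, 2)), 2) (Function('c')(W) = Pow(Add(Mul(W, W), W), 2) = Pow(Add(Pow(W, 2), W), 2) = Pow(Add(W, Pow(W, 2)), 2))
d = -9
Function('G')(o, V) = -9
Pow(Add(Function('G')(Mul(-10, Pow(Add(0, -4), Rational(1, 2))), -40), Function('c')(-67)), Rational(1, 2)) = Pow(Add(-9, Mul(Pow(-67, 2), Pow(Add(1, -67), 2))), Rational(1, 2)) = Pow(Add(-9, Mul(4489, Pow(-66, 2))), Rational(1, 2)) = Pow(Add(-9, Mul(4489, 4356)), Rational(1, 2)) = Pow(Add(-9, 19554084), Rational(1, 2)) = Pow(19554075, Rational(1, 2)) = Mul(15, Pow(86907, Rational(1, 2)))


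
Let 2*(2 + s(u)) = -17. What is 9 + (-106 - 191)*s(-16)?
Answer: 6255/2 ≈ 3127.5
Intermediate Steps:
s(u) = -21/2 (s(u) = -2 + (½)*(-17) = -2 - 17/2 = -21/2)
9 + (-106 - 191)*s(-16) = 9 + (-106 - 191)*(-21/2) = 9 - 297*(-21/2) = 9 + 6237/2 = 6255/2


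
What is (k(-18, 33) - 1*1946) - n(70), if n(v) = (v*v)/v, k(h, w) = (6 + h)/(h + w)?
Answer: -10084/5 ≈ -2016.8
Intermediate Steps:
k(h, w) = (6 + h)/(h + w)
n(v) = v (n(v) = v²/v = v)
(k(-18, 33) - 1*1946) - n(70) = ((6 - 18)/(-18 + 33) - 1*1946) - 1*70 = (-12/15 - 1946) - 70 = ((1/15)*(-12) - 1946) - 70 = (-⅘ - 1946) - 70 = -9734/5 - 70 = -10084/5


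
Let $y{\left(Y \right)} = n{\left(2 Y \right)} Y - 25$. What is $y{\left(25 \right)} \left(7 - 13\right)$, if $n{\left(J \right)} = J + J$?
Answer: $-14850$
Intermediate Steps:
$n{\left(J \right)} = 2 J$
$y{\left(Y \right)} = -25 + 4 Y^{2}$ ($y{\left(Y \right)} = 2 \cdot 2 Y Y - 25 = 4 Y Y - 25 = 4 Y^{2} - 25 = -25 + 4 Y^{2}$)
$y{\left(25 \right)} \left(7 - 13\right) = \left(-25 + 4 \cdot 25^{2}\right) \left(7 - 13\right) = \left(-25 + 4 \cdot 625\right) \left(7 - 13\right) = \left(-25 + 2500\right) \left(-6\right) = 2475 \left(-6\right) = -14850$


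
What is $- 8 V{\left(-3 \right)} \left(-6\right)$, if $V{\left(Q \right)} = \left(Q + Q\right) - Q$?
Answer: $-144$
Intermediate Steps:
$V{\left(Q \right)} = Q$ ($V{\left(Q \right)} = 2 Q - Q = Q$)
$- 8 V{\left(-3 \right)} \left(-6\right) = \left(-8\right) \left(-3\right) \left(-6\right) = 24 \left(-6\right) = -144$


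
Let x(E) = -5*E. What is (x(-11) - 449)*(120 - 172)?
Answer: 20488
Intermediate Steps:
(x(-11) - 449)*(120 - 172) = (-5*(-11) - 449)*(120 - 172) = (55 - 449)*(-52) = -394*(-52) = 20488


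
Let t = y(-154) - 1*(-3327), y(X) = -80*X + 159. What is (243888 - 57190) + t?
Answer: 202504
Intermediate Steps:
y(X) = 159 - 80*X
t = 15806 (t = (159 - 80*(-154)) - 1*(-3327) = (159 + 12320) + 3327 = 12479 + 3327 = 15806)
(243888 - 57190) + t = (243888 - 57190) + 15806 = 186698 + 15806 = 202504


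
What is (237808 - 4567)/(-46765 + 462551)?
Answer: 233241/415786 ≈ 0.56096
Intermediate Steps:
(237808 - 4567)/(-46765 + 462551) = 233241/415786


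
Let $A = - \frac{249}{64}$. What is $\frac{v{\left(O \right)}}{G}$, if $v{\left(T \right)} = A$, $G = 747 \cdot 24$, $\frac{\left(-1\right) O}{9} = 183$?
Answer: $- \frac{1}{4608} \approx -0.00021701$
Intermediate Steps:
$O = -1647$ ($O = \left(-9\right) 183 = -1647$)
$G = 17928$
$A = - \frac{249}{64}$ ($A = \left(-249\right) \frac{1}{64} = - \frac{249}{64} \approx -3.8906$)
$v{\left(T \right)} = - \frac{249}{64}$
$\frac{v{\left(O \right)}}{G} = - \frac{249}{64 \cdot 17928} = \left(- \frac{249}{64}\right) \frac{1}{17928} = - \frac{1}{4608}$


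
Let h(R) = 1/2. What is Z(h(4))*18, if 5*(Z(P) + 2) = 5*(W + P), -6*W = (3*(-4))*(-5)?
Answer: -207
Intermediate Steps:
h(R) = ½
W = -10 (W = -3*(-4)*(-5)/6 = -(-2)*(-5) = -⅙*60 = -10)
Z(P) = -12 + P (Z(P) = -2 + (5*(-10 + P))/5 = -2 + (-50 + 5*P)/5 = -2 + (-10 + P) = -12 + P)
Z(h(4))*18 = (-12 + ½)*18 = -23/2*18 = -207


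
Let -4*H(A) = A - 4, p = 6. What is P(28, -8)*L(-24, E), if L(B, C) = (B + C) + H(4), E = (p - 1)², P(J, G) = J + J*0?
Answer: 28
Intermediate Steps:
P(J, G) = J (P(J, G) = J + 0 = J)
E = 25 (E = (6 - 1)² = 5² = 25)
H(A) = 1 - A/4 (H(A) = -(A - 4)/4 = -(-4 + A)/4 = 1 - A/4)
L(B, C) = B + C (L(B, C) = (B + C) + (1 - ¼*4) = (B + C) + (1 - 1) = (B + C) + 0 = B + C)
P(28, -8)*L(-24, E) = 28*(-24 + 25) = 28*1 = 28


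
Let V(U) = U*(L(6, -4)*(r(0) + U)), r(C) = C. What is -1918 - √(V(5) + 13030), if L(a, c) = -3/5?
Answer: -1918 - √13015 ≈ -2032.1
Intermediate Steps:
L(a, c) = -⅗ (L(a, c) = -3*⅕ = -⅗)
V(U) = -3*U²/5 (V(U) = U*(-3*(0 + U)/5) = U*(-3*U/5) = -3*U²/5)
-1918 - √(V(5) + 13030) = -1918 - √(-⅗*5² + 13030) = -1918 - √(-⅗*25 + 13030) = -1918 - √(-15 + 13030) = -1918 - √13015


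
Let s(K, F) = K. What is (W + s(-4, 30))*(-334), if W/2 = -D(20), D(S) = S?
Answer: 14696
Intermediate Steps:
W = -40 (W = 2*(-1*20) = 2*(-20) = -40)
(W + s(-4, 30))*(-334) = (-40 - 4)*(-334) = -44*(-334) = 14696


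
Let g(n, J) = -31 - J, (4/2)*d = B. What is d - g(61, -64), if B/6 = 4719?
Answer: 14124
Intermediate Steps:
B = 28314 (B = 6*4719 = 28314)
d = 14157 (d = (1/2)*28314 = 14157)
d - g(61, -64) = 14157 - (-31 - 1*(-64)) = 14157 - (-31 + 64) = 14157 - 1*33 = 14157 - 33 = 14124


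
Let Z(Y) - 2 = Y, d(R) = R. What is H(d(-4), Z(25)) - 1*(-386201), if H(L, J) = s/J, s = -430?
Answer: 10426997/27 ≈ 3.8619e+5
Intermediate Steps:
Z(Y) = 2 + Y
H(L, J) = -430/J
H(d(-4), Z(25)) - 1*(-386201) = -430/(2 + 25) - 1*(-386201) = -430/27 + 386201 = 10426997/27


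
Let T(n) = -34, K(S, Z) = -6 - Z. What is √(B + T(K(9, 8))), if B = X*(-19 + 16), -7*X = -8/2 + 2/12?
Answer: I*√6986/14 ≈ 5.9702*I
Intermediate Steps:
X = 23/42 (X = -(-8/2 + 2/12)/7 = -(-8*½ + 2*(1/12))/7 = -(-4 + ⅙)/7 = -⅐*(-23/6) = 23/42 ≈ 0.54762)
B = -23/14 (B = 23*(-19 + 16)/42 = (23/42)*(-3) = -23/14 ≈ -1.6429)
√(B + T(K(9, 8))) = √(-23/14 - 34) = √(-499/14) = I*√6986/14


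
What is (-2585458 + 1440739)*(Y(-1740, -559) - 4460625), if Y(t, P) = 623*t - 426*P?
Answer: 6074463965409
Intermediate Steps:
Y(t, P) = -426*P + 623*t
(-2585458 + 1440739)*(Y(-1740, -559) - 4460625) = (-2585458 + 1440739)*((-426*(-559) + 623*(-1740)) - 4460625) = -1144719*((238134 - 1084020) - 4460625) = -1144719*(-845886 - 4460625) = -1144719*(-5306511) = 6074463965409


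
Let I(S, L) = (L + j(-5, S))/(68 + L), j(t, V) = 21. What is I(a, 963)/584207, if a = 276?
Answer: 984/602317417 ≈ 1.6337e-6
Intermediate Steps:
I(S, L) = (21 + L)/(68 + L) (I(S, L) = (L + 21)/(68 + L) = (21 + L)/(68 + L))
I(a, 963)/584207 = ((21 + 963)/(68 + 963))/584207 = (984/1031)*(1/584207) = 984/602317417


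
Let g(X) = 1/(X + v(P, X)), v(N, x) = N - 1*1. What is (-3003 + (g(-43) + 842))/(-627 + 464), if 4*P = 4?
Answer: 92924/7009 ≈ 13.258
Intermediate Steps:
P = 1 (P = (¼)*4 = 1)
v(N, x) = -1 + N (v(N, x) = N - 1 = -1 + N)
g(X) = 1/X (g(X) = 1/(X + (-1 + 1)) = 1/(X + 0) = 1/X)
(-3003 + (g(-43) + 842))/(-627 + 464) = (-3003 + (1/(-43) + 842))/(-627 + 464) = (-3003 + (-1/43 + 842))/(-163) = (-3003 + 36205/43)*(-1/163) = -92924/43*(-1/163) = 92924/7009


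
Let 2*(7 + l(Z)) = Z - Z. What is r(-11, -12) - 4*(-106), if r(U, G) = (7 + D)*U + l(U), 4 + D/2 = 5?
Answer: 318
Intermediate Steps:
D = 2 (D = -8 + 2*5 = -8 + 10 = 2)
l(Z) = -7 (l(Z) = -7 + (Z - Z)/2 = -7 + (½)*0 = -7 + 0 = -7)
r(U, G) = -7 + 9*U (r(U, G) = (7 + 2)*U - 7 = 9*U - 7 = -7 + 9*U)
r(-11, -12) - 4*(-106) = (-7 + 9*(-11)) - 4*(-106) = (-7 - 99) + 424 = -106 + 424 = 318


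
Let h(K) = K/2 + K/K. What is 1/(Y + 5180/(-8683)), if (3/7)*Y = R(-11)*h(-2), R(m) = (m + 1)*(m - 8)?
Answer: -8683/5180 ≈ -1.6763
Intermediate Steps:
R(m) = (1 + m)*(-8 + m)
h(K) = 1 + K/2 (h(K) = K*(1/2) + 1 = K/2 + 1 = 1 + K/2)
Y = 0 (Y = 7*((-8 + (-11)**2 - 7*(-11))*(1 + (1/2)*(-2)))/3 = 7*((-8 + 121 + 77)*(1 - 1))/3 = 7*(190*0)/3 = (7/3)*0 = 0)
1/(Y + 5180/(-8683)) = 1/(0 + 5180/(-8683)) = 1/(0 + 5180*(-1/8683)) = 1/(0 - 5180/8683) = 1/(-5180/8683) = -8683/5180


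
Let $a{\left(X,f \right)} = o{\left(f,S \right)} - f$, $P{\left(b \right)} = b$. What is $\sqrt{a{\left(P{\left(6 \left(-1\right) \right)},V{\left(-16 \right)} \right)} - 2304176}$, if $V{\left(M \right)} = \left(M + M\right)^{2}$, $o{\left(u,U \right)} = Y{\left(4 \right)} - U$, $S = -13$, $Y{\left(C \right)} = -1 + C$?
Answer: $4 i \sqrt{144074} \approx 1518.3 i$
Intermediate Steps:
$o{\left(u,U \right)} = 3 - U$ ($o{\left(u,U \right)} = \left(-1 + 4\right) - U = 3 - U$)
$V{\left(M \right)} = 4 M^{2}$ ($V{\left(M \right)} = \left(2 M\right)^{2} = 4 M^{2}$)
$a{\left(X,f \right)} = 16 - f$ ($a{\left(X,f \right)} = \left(3 - -13\right) - f = \left(3 + 13\right) - f = 16 - f$)
$\sqrt{a{\left(P{\left(6 \left(-1\right) \right)},V{\left(-16 \right)} \right)} - 2304176} = \sqrt{\left(16 - 4 \left(-16\right)^{2}\right) - 2304176} = \sqrt{\left(16 - 4 \cdot 256\right) - 2304176} = \sqrt{\left(16 - 1024\right) - 2304176} = \sqrt{-1008 - 2304176} = \sqrt{-2305184} = 4 i \sqrt{144074}$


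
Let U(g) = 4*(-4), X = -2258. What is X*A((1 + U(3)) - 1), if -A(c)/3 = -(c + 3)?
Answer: 88062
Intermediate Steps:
U(g) = -16
A(c) = 9 + 3*c (A(c) = -(-3)*(c + 3) = -(-3)*(3 + c) = -3*(-3 - c) = 9 + 3*c)
X*A((1 + U(3)) - 1) = -2258*(9 + 3*((1 - 16) - 1)) = -2258*(9 + 3*(-15 - 1)) = -2258*(9 + 3*(-16)) = -2258*(9 - 48) = -2258*(-39) = 88062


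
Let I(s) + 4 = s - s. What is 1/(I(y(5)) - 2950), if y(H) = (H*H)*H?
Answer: -1/2954 ≈ -0.00033852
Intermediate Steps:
y(H) = H**3 (y(H) = H**2*H = H**3)
I(s) = -4 (I(s) = -4 + (s - s) = -4 + 0 = -4)
1/(I(y(5)) - 2950) = 1/(-4 - 2950) = 1/(-2954) = -1/2954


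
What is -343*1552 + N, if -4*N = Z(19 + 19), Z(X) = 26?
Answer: -1064685/2 ≈ -5.3234e+5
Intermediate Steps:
N = -13/2 (N = -¼*26 = -13/2 ≈ -6.5000)
-343*1552 + N = -343*1552 - 13/2 = -532336 - 13/2 = -1064685/2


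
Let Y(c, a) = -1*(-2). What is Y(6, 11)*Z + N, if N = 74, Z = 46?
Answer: 166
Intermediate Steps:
Y(c, a) = 2
Y(6, 11)*Z + N = 2*46 + 74 = 92 + 74 = 166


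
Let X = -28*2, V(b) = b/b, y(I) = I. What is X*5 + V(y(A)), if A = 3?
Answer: -279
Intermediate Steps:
V(b) = 1
X = -56
X*5 + V(y(A)) = -56*5 + 1 = -280 + 1 = -279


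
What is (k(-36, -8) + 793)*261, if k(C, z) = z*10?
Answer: 186093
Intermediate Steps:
k(C, z) = 10*z
(k(-36, -8) + 793)*261 = (10*(-8) + 793)*261 = (-80 + 793)*261 = 713*261 = 186093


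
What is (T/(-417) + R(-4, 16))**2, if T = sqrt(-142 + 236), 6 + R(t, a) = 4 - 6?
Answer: (3336 + sqrt(94))**2/173889 ≈ 64.373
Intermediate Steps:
R(t, a) = -8 (R(t, a) = -6 + (4 - 6) = -6 - 2 = -8)
T = sqrt(94) ≈ 9.6954
(T/(-417) + R(-4, 16))**2 = (sqrt(94)/(-417) - 8)**2 = (sqrt(94)*(-1/417) - 8)**2 = (-sqrt(94)/417 - 8)**2 = (-8 - sqrt(94)/417)**2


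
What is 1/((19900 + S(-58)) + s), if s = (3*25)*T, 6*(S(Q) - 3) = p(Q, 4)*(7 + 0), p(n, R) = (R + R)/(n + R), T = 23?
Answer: 81/1751854 ≈ 4.6237e-5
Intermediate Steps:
p(n, R) = 2*R/(R + n) (p(n, R) = (2*R)/(R + n) = 2*R/(R + n))
S(Q) = 3 + 28/(3*(4 + Q)) (S(Q) = 3 + ((2*4/(4 + Q))*(7 + 0))/6 = 3 + ((8/(4 + Q))*7)/6 = 3 + (56/(4 + Q))/6 = 3 + 28/(3*(4 + Q)))
s = 1725 (s = (3*25)*23 = 75*23 = 1725)
1/((19900 + S(-58)) + s) = 1/((19900 + (64 + 9*(-58))/(3*(4 - 58))) + 1725) = 1/((19900 + (1/3)*(64 - 522)/(-54)) + 1725) = 1/((19900 + (1/3)*(-1/54)*(-458)) + 1725) = 1/((19900 + 229/81) + 1725) = 1/(1612129/81 + 1725) = 1/(1751854/81) = 81/1751854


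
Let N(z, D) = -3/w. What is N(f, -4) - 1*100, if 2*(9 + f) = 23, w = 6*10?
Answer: -2001/20 ≈ -100.05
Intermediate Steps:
w = 60
f = 5/2 (f = -9 + (½)*23 = -9 + 23/2 = 5/2 ≈ 2.5000)
N(z, D) = -1/20 (N(z, D) = -3/60 = -3*1/60 = -1/20)
N(f, -4) - 1*100 = -1/20 - 1*100 = -1/20 - 100 = -2001/20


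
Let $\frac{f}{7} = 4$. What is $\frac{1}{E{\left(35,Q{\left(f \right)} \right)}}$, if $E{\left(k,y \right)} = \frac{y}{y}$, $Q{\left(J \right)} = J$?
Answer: $1$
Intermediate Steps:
$f = 28$ ($f = 7 \cdot 4 = 28$)
$E{\left(k,y \right)} = 1$
$\frac{1}{E{\left(35,Q{\left(f \right)} \right)}} = 1^{-1} = 1$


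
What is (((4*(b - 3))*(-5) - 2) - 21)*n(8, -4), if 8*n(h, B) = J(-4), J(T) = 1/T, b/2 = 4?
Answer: 123/32 ≈ 3.8438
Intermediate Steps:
b = 8 (b = 2*4 = 8)
n(h, B) = -1/32 (n(h, B) = (1/8)/(-4) = (1/8)*(-1/4) = -1/32)
(((4*(b - 3))*(-5) - 2) - 21)*n(8, -4) = (((4*(8 - 3))*(-5) - 2) - 21)*(-1/32) = (((4*5)*(-5) - 2) - 21)*(-1/32) = ((20*(-5) - 2) - 21)*(-1/32) = ((-100 - 2) - 21)*(-1/32) = (-102 - 21)*(-1/32) = -123*(-1/32) = 123/32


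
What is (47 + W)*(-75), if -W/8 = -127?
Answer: -79725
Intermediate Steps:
W = 1016 (W = -8*(-127) = 1016)
(47 + W)*(-75) = (47 + 1016)*(-75) = 1063*(-75) = -79725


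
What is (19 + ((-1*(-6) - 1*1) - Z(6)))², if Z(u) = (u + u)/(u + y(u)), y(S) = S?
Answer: 529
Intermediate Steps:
Z(u) = 1 (Z(u) = (u + u)/(u + u) = (2*u)/((2*u)) = (2*u)*(1/(2*u)) = 1)
(19 + ((-1*(-6) - 1*1) - Z(6)))² = (19 + ((-1*(-6) - 1*1) - 1*1))² = (19 + ((6 - 1) - 1))² = (19 + (5 - 1))² = (19 + 4)² = 23² = 529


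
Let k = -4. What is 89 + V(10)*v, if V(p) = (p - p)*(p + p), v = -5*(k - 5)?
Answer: 89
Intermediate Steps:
v = 45 (v = -5*(-4 - 5) = -5*(-9) = 45)
V(p) = 0 (V(p) = 0*(2*p) = 0)
89 + V(10)*v = 89 + 0*45 = 89 + 0 = 89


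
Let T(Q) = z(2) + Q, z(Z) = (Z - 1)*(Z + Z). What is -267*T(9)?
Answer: -3471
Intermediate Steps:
z(Z) = 2*Z*(-1 + Z) (z(Z) = (-1 + Z)*(2*Z) = 2*Z*(-1 + Z))
T(Q) = 4 + Q (T(Q) = 2*2*(-1 + 2) + Q = 2*2*1 + Q = 4 + Q)
-267*T(9) = -267*(4 + 9) = -267*13 = -3471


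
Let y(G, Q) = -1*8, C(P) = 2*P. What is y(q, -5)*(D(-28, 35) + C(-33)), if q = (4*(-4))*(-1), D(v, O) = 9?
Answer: 456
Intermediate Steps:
q = 16 (q = -16*(-1) = 16)
y(G, Q) = -8
y(q, -5)*(D(-28, 35) + C(-33)) = -8*(9 + 2*(-33)) = -8*(9 - 66) = -8*(-57) = 456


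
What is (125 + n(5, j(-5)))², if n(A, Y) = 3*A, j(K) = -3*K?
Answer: 19600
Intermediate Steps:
(125 + n(5, j(-5)))² = (125 + 3*5)² = (125 + 15)² = 140² = 19600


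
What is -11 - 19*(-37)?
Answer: 692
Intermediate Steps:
-11 - 19*(-37) = -11 + 703 = 692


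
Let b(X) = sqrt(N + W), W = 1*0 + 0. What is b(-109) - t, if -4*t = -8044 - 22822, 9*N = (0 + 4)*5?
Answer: -15433/2 + 2*sqrt(5)/3 ≈ -7715.0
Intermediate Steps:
N = 20/9 (N = ((0 + 4)*5)/9 = (4*5)/9 = (1/9)*20 = 20/9 ≈ 2.2222)
W = 0 (W = 0 + 0 = 0)
b(X) = 2*sqrt(5)/3 (b(X) = sqrt(20/9 + 0) = sqrt(20/9) = 2*sqrt(5)/3)
t = 15433/2 (t = -(-8044 - 22822)/4 = -1/4*(-30866) = 15433/2 ≈ 7716.5)
b(-109) - t = 2*sqrt(5)/3 - 1*15433/2 = 2*sqrt(5)/3 - 15433/2 = -15433/2 + 2*sqrt(5)/3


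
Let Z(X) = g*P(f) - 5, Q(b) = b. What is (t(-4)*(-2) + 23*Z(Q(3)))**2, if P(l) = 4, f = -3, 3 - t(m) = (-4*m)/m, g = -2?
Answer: 97969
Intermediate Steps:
t(m) = 7 (t(m) = 3 - (-4*m)/m = 3 - 1*(-4) = 3 + 4 = 7)
Z(X) = -13 (Z(X) = -2*4 - 5 = -8 - 5 = -13)
(t(-4)*(-2) + 23*Z(Q(3)))**2 = (7*(-2) + 23*(-13))**2 = (-14 - 299)**2 = (-313)**2 = 97969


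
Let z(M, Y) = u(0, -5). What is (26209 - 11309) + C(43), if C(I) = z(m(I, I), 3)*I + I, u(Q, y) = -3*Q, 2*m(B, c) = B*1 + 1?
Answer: 14943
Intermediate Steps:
m(B, c) = ½ + B/2 (m(B, c) = (B*1 + 1)/2 = (B + 1)/2 = (1 + B)/2 = ½ + B/2)
z(M, Y) = 0 (z(M, Y) = -3*0 = 0)
C(I) = I (C(I) = 0*I + I = 0 + I = I)
(26209 - 11309) + C(43) = (26209 - 11309) + 43 = 14900 + 43 = 14943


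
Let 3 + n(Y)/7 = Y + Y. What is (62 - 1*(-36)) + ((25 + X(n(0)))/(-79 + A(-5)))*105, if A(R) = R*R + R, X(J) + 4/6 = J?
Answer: 5432/59 ≈ 92.068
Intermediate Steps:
n(Y) = -21 + 14*Y (n(Y) = -21 + 7*(Y + Y) = -21 + 7*(2*Y) = -21 + 14*Y)
X(J) = -2/3 + J
A(R) = R + R**2 (A(R) = R**2 + R = R + R**2)
(62 - 1*(-36)) + ((25 + X(n(0)))/(-79 + A(-5)))*105 = (62 - 1*(-36)) + ((25 + (-2/3 + (-21 + 14*0)))/(-79 - 5*(1 - 5)))*105 = (62 + 36) + ((25 + (-2/3 + (-21 + 0)))/(-79 - 5*(-4)))*105 = 98 + ((25 + (-2/3 - 21))/(-79 + 20))*105 = 98 + ((25 - 65/3)/(-59))*105 = 98 + ((10/3)*(-1/59))*105 = 98 - 10/177*105 = 98 - 350/59 = 5432/59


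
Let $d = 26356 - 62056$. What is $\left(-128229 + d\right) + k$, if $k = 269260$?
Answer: $105331$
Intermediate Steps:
$d = -35700$ ($d = 26356 - 62056 = -35700$)
$\left(-128229 + d\right) + k = \left(-128229 - 35700\right) + 269260 = -163929 + 269260 = 105331$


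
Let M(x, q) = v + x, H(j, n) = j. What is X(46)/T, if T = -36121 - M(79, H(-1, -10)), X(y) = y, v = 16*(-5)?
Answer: -23/18060 ≈ -0.0012735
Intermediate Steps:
v = -80
M(x, q) = -80 + x
T = -36120 (T = -36121 - (-80 + 79) = -36121 - 1*(-1) = -36121 + 1 = -36120)
X(46)/T = 46/(-36120) = 46*(-1/36120) = -23/18060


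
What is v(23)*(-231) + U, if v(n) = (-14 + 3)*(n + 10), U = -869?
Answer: 82984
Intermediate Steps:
v(n) = -110 - 11*n (v(n) = -11*(10 + n) = -110 - 11*n)
v(23)*(-231) + U = (-110 - 11*23)*(-231) - 869 = (-110 - 253)*(-231) - 869 = -363*(-231) - 869 = 83853 - 869 = 82984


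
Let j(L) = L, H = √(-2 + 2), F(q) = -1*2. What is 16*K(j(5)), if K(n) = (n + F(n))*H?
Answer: 0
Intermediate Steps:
F(q) = -2
H = 0 (H = √0 = 0)
K(n) = 0 (K(n) = (n - 2)*0 = (-2 + n)*0 = 0)
16*K(j(5)) = 16*0 = 0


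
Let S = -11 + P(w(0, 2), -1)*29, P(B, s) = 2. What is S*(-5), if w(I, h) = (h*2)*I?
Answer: -235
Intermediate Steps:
w(I, h) = 2*I*h (w(I, h) = (2*h)*I = 2*I*h)
S = 47 (S = -11 + 2*29 = -11 + 58 = 47)
S*(-5) = 47*(-5) = -235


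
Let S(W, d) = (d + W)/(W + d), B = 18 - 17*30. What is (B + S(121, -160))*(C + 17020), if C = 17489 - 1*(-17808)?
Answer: -25687647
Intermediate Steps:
C = 35297 (C = 17489 + 17808 = 35297)
B = -492 (B = 18 - 510 = -492)
S(W, d) = 1 (S(W, d) = (W + d)/(W + d) = 1)
(B + S(121, -160))*(C + 17020) = (-492 + 1)*(35297 + 17020) = -491*52317 = -25687647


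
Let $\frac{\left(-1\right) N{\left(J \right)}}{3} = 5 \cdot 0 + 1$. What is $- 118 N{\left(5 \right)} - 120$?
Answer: $234$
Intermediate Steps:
$N{\left(J \right)} = -3$ ($N{\left(J \right)} = - 3 \left(5 \cdot 0 + 1\right) = - 3 \left(0 + 1\right) = \left(-3\right) 1 = -3$)
$- 118 N{\left(5 \right)} - 120 = \left(-118\right) \left(-3\right) - 120 = 354 - 120 = 234$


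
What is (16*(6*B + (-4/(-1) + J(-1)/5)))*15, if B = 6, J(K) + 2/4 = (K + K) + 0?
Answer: 9480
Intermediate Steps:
J(K) = -½ + 2*K (J(K) = -½ + ((K + K) + 0) = -½ + (2*K + 0) = -½ + 2*K)
(16*(6*B + (-4/(-1) + J(-1)/5)))*15 = (16*(6*6 + (-4/(-1) + (-½ + 2*(-1))/5)))*15 = (16*(36 + (-4*(-1) + (-½ - 2)*(⅕))))*15 = (16*(36 + (4 - 5/2*⅕)))*15 = (16*(36 + (4 - ½)))*15 = (16*(36 + 7/2))*15 = (16*(79/2))*15 = 632*15 = 9480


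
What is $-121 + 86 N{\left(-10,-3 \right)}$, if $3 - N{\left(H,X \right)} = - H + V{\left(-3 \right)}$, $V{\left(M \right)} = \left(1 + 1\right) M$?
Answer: $-207$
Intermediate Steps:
$V{\left(M \right)} = 2 M$
$N{\left(H,X \right)} = 9 + H$ ($N{\left(H,X \right)} = 3 - \left(- H + 2 \left(-3\right)\right) = 3 - \left(- H - 6\right) = 3 - \left(-6 - H\right) = 3 + \left(6 + H\right) = 9 + H$)
$-121 + 86 N{\left(-10,-3 \right)} = -121 + 86 \left(9 - 10\right) = -121 + 86 \left(-1\right) = -121 - 86 = -207$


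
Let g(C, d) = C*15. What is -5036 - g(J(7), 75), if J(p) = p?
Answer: -5141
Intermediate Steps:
g(C, d) = 15*C
-5036 - g(J(7), 75) = -5036 - 15*7 = -5036 - 1*105 = -5036 - 105 = -5141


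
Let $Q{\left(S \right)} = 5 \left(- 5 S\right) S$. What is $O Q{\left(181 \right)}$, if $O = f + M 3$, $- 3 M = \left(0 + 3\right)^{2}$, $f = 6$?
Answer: $2457075$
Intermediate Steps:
$M = -3$ ($M = - \frac{\left(0 + 3\right)^{2}}{3} = - \frac{3^{2}}{3} = \left(- \frac{1}{3}\right) 9 = -3$)
$Q{\left(S \right)} = - 25 S^{2}$ ($Q{\left(S \right)} = - 25 S S = - 25 S^{2}$)
$O = -3$ ($O = 6 - 9 = -3$)
$O Q{\left(181 \right)} = - 3 \left(- 25 \cdot 181^{2}\right) = - 3 \left(\left(-25\right) 32761\right) = \left(-3\right) \left(-819025\right) = 2457075$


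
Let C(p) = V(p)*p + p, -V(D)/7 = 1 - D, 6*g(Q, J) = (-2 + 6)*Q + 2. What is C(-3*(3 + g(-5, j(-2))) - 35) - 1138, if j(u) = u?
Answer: 7647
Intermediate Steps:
g(Q, J) = ⅓ + 2*Q/3 (g(Q, J) = ((-2 + 6)*Q + 2)/6 = (4*Q + 2)/6 = (2 + 4*Q)/6 = ⅓ + 2*Q/3)
V(D) = -7 + 7*D (V(D) = -7*(1 - D) = -7 + 7*D)
C(p) = p + p*(-7 + 7*p) (C(p) = (-7 + 7*p)*p + p = p*(-7 + 7*p) + p = p + p*(-7 + 7*p))
C(-3*(3 + g(-5, j(-2))) - 35) - 1138 = (-3*(3 + (⅓ + (⅔)*(-5))) - 35)*(-6 + 7*(-3*(3 + (⅓ + (⅔)*(-5))) - 35)) - 1138 = (-3*(3 + (⅓ - 10/3)) - 35)*(-6 + 7*(-3*(3 + (⅓ - 10/3)) - 35)) - 1138 = (-3*(3 - 3) - 35)*(-6 + 7*(-3*(3 - 3) - 35)) - 1138 = (-3*0 - 35)*(-6 + 7*(-3*0 - 35)) - 1138 = (0 - 35)*(-6 + 7*(0 - 35)) - 1138 = -35*(-6 + 7*(-35)) - 1138 = -35*(-6 - 245) - 1138 = -35*(-251) - 1138 = 8785 - 1138 = 7647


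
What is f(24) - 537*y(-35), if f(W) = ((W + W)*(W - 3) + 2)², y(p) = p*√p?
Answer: 1020100 + 18795*I*√35 ≈ 1.0201e+6 + 1.1119e+5*I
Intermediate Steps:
y(p) = p^(3/2)
f(W) = (2 + 2*W*(-3 + W))² (f(W) = ((2*W)*(-3 + W) + 2)² = (2*W*(-3 + W) + 2)² = (2 + 2*W*(-3 + W))²)
f(24) - 537*y(-35) = 4*(1 + 24² - 3*24)² - (-18795)*I*√35 = 4*(1 + 576 - 72)² - (-18795)*I*√35 = 4*505² + 18795*I*√35 = 4*255025 + 18795*I*√35 = 1020100 + 18795*I*√35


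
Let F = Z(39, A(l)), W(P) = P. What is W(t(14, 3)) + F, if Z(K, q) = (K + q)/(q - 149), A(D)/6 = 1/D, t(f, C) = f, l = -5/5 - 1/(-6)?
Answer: 10775/781 ≈ 13.796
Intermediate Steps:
l = -⅚ (l = -5*⅕ - 1*(-⅙) = -1 + ⅙ = -⅚ ≈ -0.83333)
A(D) = 6/D
Z(K, q) = (K + q)/(-149 + q)
F = -159/781 (F = (39 + 6/(-⅚))/(-149 + 6/(-⅚)) = (39 + 6*(-6/5))/(-149 + 6*(-6/5)) = (39 - 36/5)/(-149 - 36/5) = (159/5)/(-781/5) = -5/781*159/5 = -159/781 ≈ -0.20359)
W(t(14, 3)) + F = 14 - 159/781 = 10775/781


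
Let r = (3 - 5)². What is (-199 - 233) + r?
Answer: -428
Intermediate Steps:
r = 4 (r = (-2)² = 4)
(-199 - 233) + r = (-199 - 233) + 4 = -432 + 4 = -428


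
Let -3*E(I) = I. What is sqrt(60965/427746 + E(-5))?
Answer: 5*sqrt(13240877430)/427746 ≈ 1.3451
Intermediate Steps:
E(I) = -I/3
sqrt(60965/427746 + E(-5)) = sqrt(60965/427746 - 1/3*(-5)) = sqrt(60965*(1/427746) + 5/3) = sqrt(60965/427746 + 5/3) = sqrt(773875/427746) = 5*sqrt(13240877430)/427746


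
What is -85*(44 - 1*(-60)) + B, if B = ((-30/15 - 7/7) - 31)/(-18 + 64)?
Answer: -203337/23 ≈ -8840.7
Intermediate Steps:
B = -17/23 (B = ((-30*1/15 - 7*⅐) - 31)/46 = ((-2 - 1) - 31)*(1/46) = (-3 - 31)*(1/46) = -34*1/46 = -17/23 ≈ -0.73913)
-85*(44 - 1*(-60)) + B = -85*(44 - 1*(-60)) - 17/23 = -85*(44 + 60) - 17/23 = -85*104 - 17/23 = -8840 - 17/23 = -203337/23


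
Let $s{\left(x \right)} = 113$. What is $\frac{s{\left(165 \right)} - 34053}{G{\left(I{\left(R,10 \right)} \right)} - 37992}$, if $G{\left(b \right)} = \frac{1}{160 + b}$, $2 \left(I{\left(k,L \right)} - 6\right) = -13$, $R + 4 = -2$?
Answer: $\frac{5413430}{6059723} \approx 0.89335$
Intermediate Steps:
$R = -6$ ($R = -4 - 2 = -6$)
$I{\left(k,L \right)} = - \frac{1}{2}$ ($I{\left(k,L \right)} = 6 + \frac{1}{2} \left(-13\right) = 6 - \frac{13}{2} = - \frac{1}{2}$)
$\frac{s{\left(165 \right)} - 34053}{G{\left(I{\left(R,10 \right)} \right)} - 37992} = \frac{113 - 34053}{\frac{1}{160 - \frac{1}{2}} - 37992} = - \frac{33940}{\frac{1}{\frac{319}{2}} - 37992} = - \frac{33940}{\frac{2}{319} - 37992} = - \frac{33940}{- \frac{12119446}{319}} = \left(-33940\right) \left(- \frac{319}{12119446}\right) = \frac{5413430}{6059723}$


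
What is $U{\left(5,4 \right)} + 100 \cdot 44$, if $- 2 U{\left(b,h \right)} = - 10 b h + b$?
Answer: $\frac{8995}{2} \approx 4497.5$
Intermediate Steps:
$U{\left(b,h \right)} = - \frac{b}{2} + 5 b h$ ($U{\left(b,h \right)} = - \frac{- 10 b h + b}{2} = - \frac{b - 10 b h}{2} = - \frac{b}{2} + 5 b h$)
$U{\left(5,4 \right)} + 100 \cdot 44 = \frac{1}{2} \cdot 5 \left(-1 + 10 \cdot 4\right) + 100 \cdot 44 = \frac{1}{2} \cdot 5 \left(-1 + 40\right) + 4400 = \frac{1}{2} \cdot 5 \cdot 39 + 4400 = \frac{195}{2} + 4400 = \frac{8995}{2}$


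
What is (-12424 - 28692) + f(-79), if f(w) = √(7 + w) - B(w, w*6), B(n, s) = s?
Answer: -40642 + 6*I*√2 ≈ -40642.0 + 8.4853*I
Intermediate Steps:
f(w) = √(7 + w) - 6*w (f(w) = √(7 + w) - w*6 = √(7 + w) - 6*w)
(-12424 - 28692) + f(-79) = (-12424 - 28692) + (√(7 - 79) - 6*(-79)) = -41116 + (√(-72) + 474) = -41116 + (6*I*√2 + 474) = -41116 + (474 + 6*I*√2) = -40642 + 6*I*√2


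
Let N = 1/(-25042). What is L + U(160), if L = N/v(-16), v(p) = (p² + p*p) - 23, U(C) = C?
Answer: 1959286079/12245538 ≈ 160.00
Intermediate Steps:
v(p) = -23 + 2*p² (v(p) = (p² + p²) - 23 = 2*p² - 23 = -23 + 2*p²)
N = -1/25042 ≈ -3.9933e-5
L = -1/12245538 (L = -1/(25042*(-23 + 2*(-16)²)) = -1/(25042*(-23 + 2*256)) = -1/(25042*(-23 + 512)) = -1/25042/489 = -1/25042*1/489 = -1/12245538 ≈ -8.1662e-8)
L + U(160) = -1/12245538 + 160 = 1959286079/12245538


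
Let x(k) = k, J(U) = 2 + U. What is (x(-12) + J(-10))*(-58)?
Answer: 1160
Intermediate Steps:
(x(-12) + J(-10))*(-58) = (-12 + (2 - 10))*(-58) = (-12 - 8)*(-58) = -20*(-58) = 1160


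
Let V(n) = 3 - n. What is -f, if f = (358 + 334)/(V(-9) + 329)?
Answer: -692/341 ≈ -2.0293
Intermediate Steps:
f = 692/341 (f = (358 + 334)/((3 - 1*(-9)) + 329) = 692/((3 + 9) + 329) = 692/(12 + 329) = 692/341 ≈ 2.0293)
-f = -1*692/341 = -692/341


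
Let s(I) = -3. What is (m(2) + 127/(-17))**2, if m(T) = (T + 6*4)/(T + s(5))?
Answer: 323761/289 ≈ 1120.3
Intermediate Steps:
m(T) = (24 + T)/(-3 + T) (m(T) = (T + 6*4)/(T - 3) = (T + 24)/(-3 + T) = (24 + T)/(-3 + T))
(m(2) + 127/(-17))**2 = ((24 + 2)/(-3 + 2) + 127/(-17))**2 = (26/(-1) + 127*(-1/17))**2 = (-1*26 - 127/17)**2 = (-26 - 127/17)**2 = (-569/17)**2 = 323761/289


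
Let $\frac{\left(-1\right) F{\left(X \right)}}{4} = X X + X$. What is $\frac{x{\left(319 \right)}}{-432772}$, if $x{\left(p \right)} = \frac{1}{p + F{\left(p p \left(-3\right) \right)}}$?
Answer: $\frac{1}{161332908952754660} \approx 6.1984 \cdot 10^{-18}$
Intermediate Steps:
$F{\left(X \right)} = - 4 X - 4 X^{2}$ ($F{\left(X \right)} = - 4 \left(X X + X\right) = - 4 \left(X^{2} + X\right) = - 4 \left(X + X^{2}\right) = - 4 X - 4 X^{2}$)
$x{\left(p \right)} = \frac{1}{p + 12 p^{2} \left(1 - 3 p^{2}\right)}$ ($x{\left(p \right)} = \frac{1}{p - 4 p p \left(-3\right) \left(1 + p p \left(-3\right)\right)} = \frac{1}{p - 4 p^{2} \left(-3\right) \left(1 + p^{2} \left(-3\right)\right)} = \frac{1}{p - 4 \left(- 3 p^{2}\right) \left(1 - 3 p^{2}\right)} = \frac{1}{p + 12 p^{2} \left(1 - 3 p^{2}\right)}$)
$\frac{x{\left(319 \right)}}{-432772} = \frac{\frac{1}{319} \frac{1}{1 - 36 \cdot 319^{3} + 12 \cdot 319}}{-432772} = \frac{1}{319 \left(1 - 1168623324 + 3828\right)} \left(- \frac{1}{432772}\right) = \frac{1}{319 \left(-1168619495\right)} \left(- \frac{1}{432772}\right) = \frac{1}{319} \left(- \frac{1}{1168619495}\right) \left(- \frac{1}{432772}\right) = \left(- \frac{1}{372789618905}\right) \left(- \frac{1}{432772}\right) = \frac{1}{161332908952754660}$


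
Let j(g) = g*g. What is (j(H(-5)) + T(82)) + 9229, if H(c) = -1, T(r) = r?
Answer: 9312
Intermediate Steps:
j(g) = g²
(j(H(-5)) + T(82)) + 9229 = ((-1)² + 82) + 9229 = (1 + 82) + 9229 = 83 + 9229 = 9312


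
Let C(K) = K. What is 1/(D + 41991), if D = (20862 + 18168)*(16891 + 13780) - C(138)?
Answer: 1/1197130983 ≈ 8.3533e-10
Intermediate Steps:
D = 1197088992 (D = (20862 + 18168)*(16891 + 13780) - 1*138 = 39030*30671 - 138 = 1197089130 - 138 = 1197088992)
1/(D + 41991) = 1/(1197088992 + 41991) = 1/1197130983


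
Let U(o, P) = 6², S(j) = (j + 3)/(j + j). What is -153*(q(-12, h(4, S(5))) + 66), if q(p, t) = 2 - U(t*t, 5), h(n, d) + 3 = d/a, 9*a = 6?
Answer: -4896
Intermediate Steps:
a = ⅔ (a = (⅑)*6 = ⅔ ≈ 0.66667)
S(j) = (3 + j)/(2*j) (S(j) = (3 + j)/((2*j)) = (3 + j)*(1/(2*j)) = (3 + j)/(2*j))
U(o, P) = 36
h(n, d) = -3 + 3*d/2 (h(n, d) = -3 + d/(⅔) = -3 + d*(3/2) = -3 + 3*d/2)
q(p, t) = -34 (q(p, t) = 2 - 1*36 = 2 - 36 = -34)
-153*(q(-12, h(4, S(5))) + 66) = -153*(-34 + 66) = -153*32 = -4896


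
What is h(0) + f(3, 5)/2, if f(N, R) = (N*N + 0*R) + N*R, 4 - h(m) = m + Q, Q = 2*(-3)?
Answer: 22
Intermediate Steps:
Q = -6
h(m) = 10 - m (h(m) = 4 - (m - 6) = 4 - (-6 + m) = 4 + (6 - m) = 10 - m)
f(N, R) = N**2 + N*R (f(N, R) = (N**2 + 0) + N*R = N**2 + N*R)
h(0) + f(3, 5)/2 = (10 - 1*0) + (3*(3 + 5))/2 = (10 + 0) + (3*8)*(1/2) = 10 + 24*(1/2) = 10 + 12 = 22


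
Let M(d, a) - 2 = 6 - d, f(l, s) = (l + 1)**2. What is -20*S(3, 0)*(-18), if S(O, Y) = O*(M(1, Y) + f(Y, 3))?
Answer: 8640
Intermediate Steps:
f(l, s) = (1 + l)**2
M(d, a) = 8 - d (M(d, a) = 2 + (6 - d) = 8 - d)
S(O, Y) = O*(7 + (1 + Y)**2) (S(O, Y) = O*((8 - 1*1) + (1 + Y)**2) = O*((8 - 1) + (1 + Y)**2) = O*(7 + (1 + Y)**2))
-20*S(3, 0)*(-18) = -60*(7 + (1 + 0)**2)*(-18) = -60*(7 + 1**2)*(-18) = -60*(7 + 1)*(-18) = -60*8*(-18) = -20*24*(-18) = -480*(-18) = 8640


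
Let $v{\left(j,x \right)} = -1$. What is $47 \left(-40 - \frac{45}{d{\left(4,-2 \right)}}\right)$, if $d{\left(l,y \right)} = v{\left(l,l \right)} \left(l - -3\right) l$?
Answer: $- \frac{50525}{28} \approx -1804.5$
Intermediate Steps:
$d{\left(l,y \right)} = l \left(-3 - l\right)$ ($d{\left(l,y \right)} = - (l - -3) l = - (l + 3) l = - (3 + l) l = \left(-3 - l\right) l = l \left(-3 - l\right)$)
$47 \left(-40 - \frac{45}{d{\left(4,-2 \right)}}\right) = 47 \left(-40 - \frac{45}{\left(-1\right) 4 \left(3 + 4\right)}\right) = 47 \left(-40 - \frac{45}{\left(-1\right) 4 \cdot 7}\right) = 47 \left(-40 - \frac{45}{-28}\right) = 47 \left(-40 - - \frac{45}{28}\right) = 47 \left(-40 + \frac{45}{28}\right) = 47 \left(- \frac{1075}{28}\right) = - \frac{50525}{28}$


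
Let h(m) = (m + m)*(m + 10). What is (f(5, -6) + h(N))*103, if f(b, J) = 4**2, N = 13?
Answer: 63242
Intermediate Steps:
h(m) = 2*m*(10 + m) (h(m) = (2*m)*(10 + m) = 2*m*(10 + m))
f(b, J) = 16
(f(5, -6) + h(N))*103 = (16 + 2*13*(10 + 13))*103 = (16 + 2*13*23)*103 = (16 + 598)*103 = 614*103 = 63242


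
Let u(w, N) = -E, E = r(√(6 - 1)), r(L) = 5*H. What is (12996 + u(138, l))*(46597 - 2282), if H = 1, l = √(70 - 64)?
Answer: 575696165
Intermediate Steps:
l = √6 ≈ 2.4495
r(L) = 5 (r(L) = 5*1 = 5)
E = 5
u(w, N) = -5 (u(w, N) = -1*5 = -5)
(12996 + u(138, l))*(46597 - 2282) = (12996 - 5)*(46597 - 2282) = 12991*44315 = 575696165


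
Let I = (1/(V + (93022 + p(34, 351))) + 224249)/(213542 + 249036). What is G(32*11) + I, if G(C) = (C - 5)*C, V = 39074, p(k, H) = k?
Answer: 7465523571184531/61120431140 ≈ 1.2214e+5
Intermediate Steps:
G(C) = C*(-5 + C) (G(C) = (-5 + C)*C = C*(-5 + C))
I = 29630020371/61120431140 (I = (1/(39074 + (93022 + 34)) + 224249)/(213542 + 249036) = (1/(39074 + 93056) + 224249)/462578 = (1/132130 + 224249)*(1/462578) = (29630020371/132130)*(1/462578) = 29630020371/61120431140 ≈ 0.48478)
G(32*11) + I = (32*11)*(-5 + 32*11) + 29630020371/61120431140 = 352*(-5 + 352) + 29630020371/61120431140 = 352*347 + 29630020371/61120431140 = 122144 + 29630020371/61120431140 = 7465523571184531/61120431140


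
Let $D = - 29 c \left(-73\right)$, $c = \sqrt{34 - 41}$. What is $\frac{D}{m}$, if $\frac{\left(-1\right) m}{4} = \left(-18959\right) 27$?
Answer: $\frac{2117 i \sqrt{7}}{2047572} \approx 0.0027355 i$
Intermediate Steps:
$m = 2047572$ ($m = - 4 \left(\left(-18959\right) 27\right) = \left(-4\right) \left(-511893\right) = 2047572$)
$c = i \sqrt{7}$ ($c = \sqrt{-7} = i \sqrt{7} \approx 2.6458 i$)
$D = 2117 i \sqrt{7}$ ($D = - 29 i \sqrt{7} \left(-73\right) = 2117 i \sqrt{7} \approx 5601.1 i$)
$\frac{D}{m} = \frac{2117 i \sqrt{7}}{2047572}$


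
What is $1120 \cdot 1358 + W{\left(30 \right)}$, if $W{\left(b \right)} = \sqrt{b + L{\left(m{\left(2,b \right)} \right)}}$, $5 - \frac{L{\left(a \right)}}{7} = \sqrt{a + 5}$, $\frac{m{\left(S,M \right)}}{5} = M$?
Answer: $1520960 + \sqrt{65 - 7 \sqrt{155}} \approx 1.521 \cdot 10^{6} + 4.7063 i$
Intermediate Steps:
$m{\left(S,M \right)} = 5 M$
$L{\left(a \right)} = 35 - 7 \sqrt{5 + a}$ ($L{\left(a \right)} = 35 - 7 \sqrt{a + 5} = 35 - 7 \sqrt{5 + a}$)
$W{\left(b \right)} = \sqrt{35 + b - 7 \sqrt{5 + 5 b}}$ ($W{\left(b \right)} = \sqrt{b - \left(-35 + 7 \sqrt{5 + 5 b}\right)} = \sqrt{35 + b - 7 \sqrt{5 + 5 b}}$)
$1120 \cdot 1358 + W{\left(30 \right)} = 1120 \cdot 1358 + \sqrt{35 + 30 - 7 \sqrt{5} \sqrt{1 + 30}} = 1520960 + \sqrt{35 + 30 - 7 \sqrt{5} \sqrt{31}} = 1520960 + \sqrt{35 + 30 - 7 \sqrt{155}} = 1520960 + \sqrt{65 - 7 \sqrt{155}}$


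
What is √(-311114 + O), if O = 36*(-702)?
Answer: I*√336386 ≈ 579.99*I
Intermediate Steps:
O = -25272
√(-311114 + O) = √(-311114 - 25272) = √(-336386) = I*√336386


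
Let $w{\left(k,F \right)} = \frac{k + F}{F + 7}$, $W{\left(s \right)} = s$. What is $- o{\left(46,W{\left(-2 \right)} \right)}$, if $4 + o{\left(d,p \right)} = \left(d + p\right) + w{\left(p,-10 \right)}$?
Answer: $-44$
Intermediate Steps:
$w{\left(k,F \right)} = \frac{F + k}{7 + F}$
$o{\left(d,p \right)} = - \frac{2}{3} + d + \frac{2 p}{3}$ ($o{\left(d,p \right)} = -4 + \left(\left(d + p\right) + \frac{-10 + p}{7 - 10}\right) = -4 + \left(\left(d + p\right) + \frac{-10 + p}{-3}\right) = -4 - \left(- d - p + \frac{-10 + p}{3}\right) = -4 - \left(- \frac{10}{3} - d - \frac{2 p}{3}\right) = -4 + \left(\frac{10}{3} + d + \frac{2 p}{3}\right) = - \frac{2}{3} + d + \frac{2 p}{3}$)
$- o{\left(46,W{\left(-2 \right)} \right)} = - (- \frac{2}{3} + 46 + \frac{2}{3} \left(-2\right)) = - (- \frac{2}{3} + 46 - \frac{4}{3}) = \left(-1\right) 44 = -44$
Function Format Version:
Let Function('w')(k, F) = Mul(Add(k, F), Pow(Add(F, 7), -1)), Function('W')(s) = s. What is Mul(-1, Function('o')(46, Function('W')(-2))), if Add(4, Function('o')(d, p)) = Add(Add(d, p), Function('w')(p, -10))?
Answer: -44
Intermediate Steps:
Function('w')(k, F) = Mul(Pow(Add(7, F), -1), Add(F, k)) (Function('w')(k, F) = Mul(Add(F, k), Pow(Add(7, F), -1)) = Mul(Pow(Add(7, F), -1), Add(F, k)))
Function('o')(d, p) = Add(Rational(-2, 3), d, Mul(Rational(2, 3), p)) (Function('o')(d, p) = Add(-4, Add(Add(d, p), Mul(Pow(Add(7, -10), -1), Add(-10, p)))) = Add(-4, Add(Add(d, p), Mul(Pow(-3, -1), Add(-10, p)))) = Add(-4, Add(Add(d, p), Mul(Rational(-1, 3), Add(-10, p)))) = Add(-4, Add(Add(d, p), Add(Rational(10, 3), Mul(Rational(-1, 3), p)))) = Add(-4, Add(Rational(10, 3), d, Mul(Rational(2, 3), p))) = Add(Rational(-2, 3), d, Mul(Rational(2, 3), p)))
Mul(-1, Function('o')(46, Function('W')(-2))) = Mul(-1, Add(Rational(-2, 3), 46, Mul(Rational(2, 3), -2))) = Mul(-1, Add(Rational(-2, 3), 46, Rational(-4, 3))) = Mul(-1, 44) = -44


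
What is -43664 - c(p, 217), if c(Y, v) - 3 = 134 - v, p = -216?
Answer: -43584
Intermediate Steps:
c(Y, v) = 137 - v (c(Y, v) = 3 + (134 - v) = 137 - v)
-43664 - c(p, 217) = -43664 - (137 - 1*217) = -43664 - (137 - 217) = -43664 - 1*(-80) = -43664 + 80 = -43584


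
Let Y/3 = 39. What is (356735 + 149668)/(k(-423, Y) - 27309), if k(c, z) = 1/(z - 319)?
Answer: -102293406/5516419 ≈ -18.543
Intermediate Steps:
Y = 117 (Y = 3*39 = 117)
k(c, z) = 1/(-319 + z)
(356735 + 149668)/(k(-423, Y) - 27309) = (356735 + 149668)/(1/(-319 + 117) - 27309) = 506403/(1/(-202) - 27309) = 506403/(-1/202 - 27309) = 506403/(-5516419/202) = 506403*(-202/5516419) = -102293406/5516419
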